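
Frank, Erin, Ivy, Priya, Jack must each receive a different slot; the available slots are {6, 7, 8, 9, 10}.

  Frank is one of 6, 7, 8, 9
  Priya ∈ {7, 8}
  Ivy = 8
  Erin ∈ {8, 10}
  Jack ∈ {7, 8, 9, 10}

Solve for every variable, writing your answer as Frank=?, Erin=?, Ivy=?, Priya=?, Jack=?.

Frank=6, Erin=10, Ivy=8, Priya=7, Jack=9

Ivy has just one choice, so Ivy = 8. So Frank, Erin, Priya, Jack can't be 8.
Priya must be 7 (only option left). So Frank, Jack can't be 7.
That leaves Erin = 10. Eliminate 10 elsewhere: Jack.
Jack has just one choice, so Jack = 9. Remove 9 from Frank.
Frank's domain is down to {6}, so Frank = 6.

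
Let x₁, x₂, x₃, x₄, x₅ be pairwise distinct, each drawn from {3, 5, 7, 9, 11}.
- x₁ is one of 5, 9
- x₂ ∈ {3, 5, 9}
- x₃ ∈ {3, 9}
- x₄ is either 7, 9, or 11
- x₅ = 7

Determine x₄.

11

x₅'s domain is down to {7}, so x₅ = 7. So x₄ can't be 7.
Among the 4 still-open variables, 11 fits only x₄ (and all 4 values in {3, 5, 9, 11} must be used), so x₄ = 11.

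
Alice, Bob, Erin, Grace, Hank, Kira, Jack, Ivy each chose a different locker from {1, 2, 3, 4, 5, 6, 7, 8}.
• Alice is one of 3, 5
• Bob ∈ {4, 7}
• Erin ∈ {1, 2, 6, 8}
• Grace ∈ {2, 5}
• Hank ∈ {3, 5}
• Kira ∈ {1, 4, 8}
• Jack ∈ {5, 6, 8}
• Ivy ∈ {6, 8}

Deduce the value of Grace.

The 8 variables draw from only 8 values {1, 2, 3, 4, 5, 6, 7, 8}, so each is used; only Bob can be 7, hence Bob = 7.
Among the 7 still-open variables, 4 fits only Kira (and all 7 values in {1, 2, 3, 4, 5, 6, 8} must be used), so Kira = 4.
Among the 6 still-open variables, 1 fits only Erin (and all 6 values in {1, 2, 3, 5, 6, 8} must be used), so Erin = 1.
The 5 still-open variables together cover exactly {2, 3, 5, 6, 8} — 5 values for 5 variables — and 2 appears only in Grace's list, so Grace = 2.

2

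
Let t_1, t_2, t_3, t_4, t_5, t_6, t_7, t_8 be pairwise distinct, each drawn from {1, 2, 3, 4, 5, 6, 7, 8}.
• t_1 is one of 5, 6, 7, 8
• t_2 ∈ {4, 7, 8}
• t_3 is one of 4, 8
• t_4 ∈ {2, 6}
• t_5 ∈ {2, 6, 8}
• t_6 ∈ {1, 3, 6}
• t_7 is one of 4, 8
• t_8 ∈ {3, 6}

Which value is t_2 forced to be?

The 8 variables draw from only 8 values {1, 2, 3, 4, 5, 6, 7, 8}, so each is used; only t_6 can be 1, hence t_6 = 1.
Among the 7 still-open variables, 3 fits only t_8 (and all 7 values in {2, 3, 4, 5, 6, 7, 8} must be used), so t_8 = 3.
Among the 6 still-open variables, 5 fits only t_1 (and all 6 values in {2, 4, 5, 6, 7, 8} must be used), so t_1 = 5.
Among the 5 still-open variables, 7 fits only t_2 (and all 5 values in {2, 4, 6, 7, 8} must be used), so t_2 = 7.

7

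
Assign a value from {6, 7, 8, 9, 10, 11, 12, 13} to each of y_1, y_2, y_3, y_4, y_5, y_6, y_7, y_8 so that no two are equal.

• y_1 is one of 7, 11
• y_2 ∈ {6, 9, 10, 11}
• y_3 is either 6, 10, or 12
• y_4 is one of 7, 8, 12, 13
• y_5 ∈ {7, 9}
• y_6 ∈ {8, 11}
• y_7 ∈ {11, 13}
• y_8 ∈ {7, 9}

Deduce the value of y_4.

y_5 and y_8 share exactly the 2 values {7, 9}; by pigeonhole those values go to them, so strike 7, 9 from y_1, y_2, y_4.
y_1's domain is down to {11}, so y_1 = 11. So y_2, y_6, y_7 can't be 11.
y_6 must be 8 (only option left). Remove 8 from y_4.
That leaves y_7 = 13. Eliminate 13 elsewhere: y_4.
So y_4 = 12.

12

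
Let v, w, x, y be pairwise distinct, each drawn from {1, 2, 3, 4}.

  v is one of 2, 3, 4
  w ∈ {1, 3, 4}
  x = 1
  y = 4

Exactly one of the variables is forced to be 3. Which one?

x has just one choice, so x = 1. Remove 1 from w.
y's domain is down to {4}, so y = 4. So v, w can't be 4.
So 3 goes to w.

w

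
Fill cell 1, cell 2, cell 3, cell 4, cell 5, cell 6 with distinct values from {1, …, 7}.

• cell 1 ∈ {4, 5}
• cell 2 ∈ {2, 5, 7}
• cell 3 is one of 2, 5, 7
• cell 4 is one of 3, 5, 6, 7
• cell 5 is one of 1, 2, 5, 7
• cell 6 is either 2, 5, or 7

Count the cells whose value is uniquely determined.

2

The 3 variables cell 2, cell 3, cell 6 are confined to {2, 5, 7}, which locks those values in; drop them from cell 1, cell 4, cell 5.
cell 1 has just one choice, so cell 1 = 4.
cell 5 must be 1 (only option left).
Determined: cell 1=4, cell 5=1. The other cells each still have more than one consistent value. That makes 2.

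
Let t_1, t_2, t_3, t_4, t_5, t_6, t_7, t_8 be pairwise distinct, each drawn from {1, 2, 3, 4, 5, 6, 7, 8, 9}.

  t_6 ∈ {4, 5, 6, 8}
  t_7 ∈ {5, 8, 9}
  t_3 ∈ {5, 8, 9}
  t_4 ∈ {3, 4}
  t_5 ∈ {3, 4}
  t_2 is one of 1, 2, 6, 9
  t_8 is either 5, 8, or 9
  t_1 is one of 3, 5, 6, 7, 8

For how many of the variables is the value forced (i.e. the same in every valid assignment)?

2

t_4 and t_5 between them cover only {3, 4} — a naked pair. Remove those values from t_1, t_6.
t_3, t_7, t_8 share exactly the 3 values {5, 8, 9}; by pigeonhole those values go to them, so strike 5, 8, 9 from t_1, t_2, t_6.
t_6's domain is down to {6}, so t_6 = 6. Remove 6 from t_1, t_2.
t_1 has just one choice, so t_1 = 7.
Determined: t_1=7, t_6=6. The other variables each still have more than one consistent value. That makes 2.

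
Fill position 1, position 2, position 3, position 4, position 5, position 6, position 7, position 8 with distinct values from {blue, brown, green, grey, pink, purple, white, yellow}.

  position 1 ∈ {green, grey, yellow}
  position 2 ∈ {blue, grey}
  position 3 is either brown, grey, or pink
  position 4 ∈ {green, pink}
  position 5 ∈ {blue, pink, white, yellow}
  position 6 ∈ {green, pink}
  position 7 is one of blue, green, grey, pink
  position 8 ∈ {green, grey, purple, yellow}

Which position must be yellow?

position 1

Among the 8 variables, brown fits only position 3 (and all 8 values in {blue, brown, green, grey, pink, purple, white, yellow} must be used), so position 3 = brown.
The 7 still-open variables together cover exactly {blue, green, grey, pink, purple, white, yellow} — 7 values for 7 variables — and purple appears only in position 8's list, so position 8 = purple.
The 6 still-open variables draw from only 6 values {blue, green, grey, pink, white, yellow}, so each is used; only position 5 can be white, hence position 5 = white.
The 5 still-open variables draw from only 5 values {blue, green, grey, pink, yellow}, so each is used; only position 1 can be yellow, hence position 1 = yellow.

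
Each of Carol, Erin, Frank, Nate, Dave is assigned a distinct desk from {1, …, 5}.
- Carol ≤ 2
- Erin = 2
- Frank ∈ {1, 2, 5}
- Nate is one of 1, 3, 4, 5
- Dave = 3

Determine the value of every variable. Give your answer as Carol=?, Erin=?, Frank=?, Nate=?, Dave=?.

Erin's domain is down to {2}, so Erin = 2. Strike 2 from Carol, Frank.
Dave must be 3 (only option left). Eliminate 3 elsewhere: Nate.
Carol's domain is down to {1}, so Carol = 1. Eliminate 1 elsewhere: Frank, Nate.
Frank has just one choice, so Frank = 5. Eliminate 5 elsewhere: Nate.
That leaves Nate = 4.

Carol=1, Erin=2, Frank=5, Nate=4, Dave=3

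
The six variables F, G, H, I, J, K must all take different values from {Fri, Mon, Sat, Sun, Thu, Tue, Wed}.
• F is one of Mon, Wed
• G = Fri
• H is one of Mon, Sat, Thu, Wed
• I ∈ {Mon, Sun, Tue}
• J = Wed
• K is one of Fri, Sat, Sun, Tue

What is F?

G must be Fri (only option left). So K can't be Fri.
J must be Wed (only option left). Strike Wed from F, H.
So F = Mon.

Mon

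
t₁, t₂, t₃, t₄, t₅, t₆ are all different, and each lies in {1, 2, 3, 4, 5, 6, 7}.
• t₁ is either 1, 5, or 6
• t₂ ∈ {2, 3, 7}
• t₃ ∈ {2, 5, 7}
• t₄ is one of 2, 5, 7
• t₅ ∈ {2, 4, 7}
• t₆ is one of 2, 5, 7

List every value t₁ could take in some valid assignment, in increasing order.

1, 6

t₃, t₄, t₆ between them cover only {2, 5, 7} — a naked triple. Remove those values from t₁, t₂, t₅.
t₂ must be 3 (only option left).
That leaves t₅ = 4.
No further eliminations apply; t₁ can still be any of 1, 6.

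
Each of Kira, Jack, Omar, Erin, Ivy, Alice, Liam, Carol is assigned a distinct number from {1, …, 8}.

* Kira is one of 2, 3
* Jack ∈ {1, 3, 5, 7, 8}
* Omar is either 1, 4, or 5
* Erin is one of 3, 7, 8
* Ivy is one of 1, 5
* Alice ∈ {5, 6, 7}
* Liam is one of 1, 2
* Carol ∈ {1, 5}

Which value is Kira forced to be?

The 8 variables draw from only 8 values {1, 2, 3, 4, 5, 6, 7, 8}, so each is used; only Omar can be 4, hence Omar = 4.
Among the 7 still-open variables, 6 fits only Alice (and all 7 values in {1, 2, 3, 5, 6, 7, 8} must be used), so Alice = 6.
Ivy and Carol between them cover only {1, 5} — a naked pair. Remove those values from Jack, Liam.
That leaves Liam = 2. So Kira can't be 2.
So Kira = 3.

3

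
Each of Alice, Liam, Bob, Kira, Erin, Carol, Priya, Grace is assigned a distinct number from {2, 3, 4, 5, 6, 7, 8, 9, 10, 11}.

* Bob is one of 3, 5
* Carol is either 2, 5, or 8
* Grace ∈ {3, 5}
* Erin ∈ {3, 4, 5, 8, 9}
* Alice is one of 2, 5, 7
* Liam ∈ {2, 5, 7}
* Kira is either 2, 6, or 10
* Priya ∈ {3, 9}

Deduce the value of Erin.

4

The 2 variables Bob and Grace are confined to {3, 5}, which locks those values in; drop them from Alice, Liam, Erin, Carol, Priya.
Priya must be 9 (only option left). Eliminate 9 elsewhere: Erin.
Alice and Liam between them cover only {2, 7} — a naked pair. Remove those values from Kira, Carol.
Carol's domain is down to {8}, so Carol = 8. So Erin can't be 8.
So Erin = 4.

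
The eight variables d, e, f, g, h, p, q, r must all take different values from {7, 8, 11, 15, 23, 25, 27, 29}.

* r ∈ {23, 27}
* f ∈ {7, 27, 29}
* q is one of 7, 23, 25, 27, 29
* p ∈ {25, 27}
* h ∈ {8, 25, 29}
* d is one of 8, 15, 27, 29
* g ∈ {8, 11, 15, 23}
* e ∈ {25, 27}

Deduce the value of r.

The 8 variables draw from only 8 values {7, 8, 11, 15, 23, 25, 27, 29}, so each is used; only g can be 11, hence g = 11.
The 7 still-open variables together cover exactly {7, 8, 15, 23, 25, 27, 29} — 7 values for 7 variables — and 15 appears only in d's list, so d = 15.
The 6 still-open variables together cover exactly {7, 8, 23, 25, 27, 29} — 6 values for 6 variables — and 8 appears only in h's list, so h = 8.
e and p between them cover only {25, 27} — a naked pair. Remove those values from f, q, r.
So r = 23.

23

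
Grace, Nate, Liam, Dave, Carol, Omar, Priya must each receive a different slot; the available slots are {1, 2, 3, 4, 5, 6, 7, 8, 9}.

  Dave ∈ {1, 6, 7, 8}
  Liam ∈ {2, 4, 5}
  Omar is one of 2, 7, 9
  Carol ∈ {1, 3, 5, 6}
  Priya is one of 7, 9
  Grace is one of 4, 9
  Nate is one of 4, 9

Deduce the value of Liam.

5

The 2 variables Grace and Nate are confined to {4, 9}, which locks those values in; drop them from Liam, Omar, Priya.
Priya has just one choice, so Priya = 7. Remove 7 from Dave, Omar.
Omar's domain is down to {2}, so Omar = 2. So Liam can't be 2.
So Liam = 5.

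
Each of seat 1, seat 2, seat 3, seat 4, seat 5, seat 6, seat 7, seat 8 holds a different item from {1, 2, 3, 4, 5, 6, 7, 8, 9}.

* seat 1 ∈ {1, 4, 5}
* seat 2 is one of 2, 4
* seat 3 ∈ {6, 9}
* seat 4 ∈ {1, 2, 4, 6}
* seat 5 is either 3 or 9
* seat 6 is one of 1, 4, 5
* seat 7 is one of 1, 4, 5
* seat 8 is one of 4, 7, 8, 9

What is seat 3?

The 3 variables seat 1, seat 6, seat 7 are confined to {1, 4, 5}, which locks those values in; drop them from seat 2, seat 4, seat 8.
seat 2's domain is down to {2}, so seat 2 = 2. Strike 2 from seat 4.
seat 4 has just one choice, so seat 4 = 6. So seat 3 can't be 6.
So seat 3 = 9.

9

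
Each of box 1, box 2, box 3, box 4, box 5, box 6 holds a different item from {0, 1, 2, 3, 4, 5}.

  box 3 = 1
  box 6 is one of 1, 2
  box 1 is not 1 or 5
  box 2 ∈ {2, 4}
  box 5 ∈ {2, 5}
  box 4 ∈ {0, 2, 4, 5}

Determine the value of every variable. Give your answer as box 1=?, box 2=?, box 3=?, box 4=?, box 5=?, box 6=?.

box 1=3, box 2=4, box 3=1, box 4=0, box 5=5, box 6=2

box 3's domain is down to {1}, so box 3 = 1. So box 6 can't be 1.
box 6 must be 2 (only option left). Remove 2 from box 1, box 2, box 4, box 5.
box 2's domain is down to {4}, so box 2 = 4. So box 1, box 4 can't be 4.
box 5 has just one choice, so box 5 = 5. Strike 5 from box 4.
That leaves box 4 = 0. Eliminate 0 elsewhere: box 1.
box 1 must be 3 (only option left).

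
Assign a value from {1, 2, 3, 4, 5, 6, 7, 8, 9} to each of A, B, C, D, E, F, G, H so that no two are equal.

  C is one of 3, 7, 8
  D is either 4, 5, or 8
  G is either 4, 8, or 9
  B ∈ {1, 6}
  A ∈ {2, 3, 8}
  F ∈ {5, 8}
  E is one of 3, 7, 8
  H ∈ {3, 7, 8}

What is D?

4

C, E, H between them cover only {3, 7, 8} — a naked triple. Remove those values from A, D, F, G.
That leaves A = 2.
F's domain is down to {5}, so F = 5. So D can't be 5.
So D = 4.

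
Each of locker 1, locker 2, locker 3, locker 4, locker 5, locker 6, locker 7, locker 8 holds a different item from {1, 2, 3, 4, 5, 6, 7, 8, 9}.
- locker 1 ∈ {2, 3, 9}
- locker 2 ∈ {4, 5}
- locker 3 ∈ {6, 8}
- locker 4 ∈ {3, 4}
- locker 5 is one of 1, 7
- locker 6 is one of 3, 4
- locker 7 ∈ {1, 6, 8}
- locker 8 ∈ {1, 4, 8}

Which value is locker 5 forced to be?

The 2 variables locker 4 and locker 6 are confined to {3, 4}, which locks those values in; drop them from locker 1, locker 2, locker 8.
locker 2 must be 5 (only option left).
locker 3, locker 7, locker 8 between them cover only {1, 6, 8} — a naked triple. Remove those values from locker 5.
So locker 5 = 7.

7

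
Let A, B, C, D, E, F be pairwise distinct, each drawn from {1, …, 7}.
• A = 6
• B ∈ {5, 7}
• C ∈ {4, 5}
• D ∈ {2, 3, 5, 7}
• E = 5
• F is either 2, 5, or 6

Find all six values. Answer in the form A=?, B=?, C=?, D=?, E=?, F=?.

A's domain is down to {6}, so A = 6. Remove 6 from F.
E has just one choice, so E = 5. So B, C, D, F can't be 5.
F's domain is down to {2}, so F = 2. So D can't be 2.
B's domain is down to {7}, so B = 7. Remove 7 from D.
C's domain is down to {4}, so C = 4.
D must be 3 (only option left).

A=6, B=7, C=4, D=3, E=5, F=2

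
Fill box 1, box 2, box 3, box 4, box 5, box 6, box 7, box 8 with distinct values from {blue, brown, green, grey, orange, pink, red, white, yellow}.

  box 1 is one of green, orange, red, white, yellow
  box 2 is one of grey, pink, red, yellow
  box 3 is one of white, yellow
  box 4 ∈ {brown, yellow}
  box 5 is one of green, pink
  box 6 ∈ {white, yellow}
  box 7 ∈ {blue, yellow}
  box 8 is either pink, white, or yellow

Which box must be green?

box 5

The 2 variables box 3 and box 6 are confined to {white, yellow}, which locks those values in; drop them from box 1, box 2, box 4, box 7, box 8.
box 4 must be brown (only option left).
box 7 must be blue (only option left).
box 8's domain is down to {pink}, so box 8 = pink. Remove pink from box 2, box 5.
So green goes to box 5.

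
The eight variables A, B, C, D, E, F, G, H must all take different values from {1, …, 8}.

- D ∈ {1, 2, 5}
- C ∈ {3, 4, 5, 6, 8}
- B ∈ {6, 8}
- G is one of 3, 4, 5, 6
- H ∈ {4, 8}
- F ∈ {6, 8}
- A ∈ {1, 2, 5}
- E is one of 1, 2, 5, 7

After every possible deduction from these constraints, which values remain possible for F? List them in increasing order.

6, 8

Among the 8 variables, 7 fits only E (and all 8 values in {1, 2, 3, 4, 5, 6, 7, 8} must be used), so E = 7.
B and F share exactly the 2 values {6, 8}; by pigeonhole those values go to them, so strike 6, 8 from C, G, H.
That leaves H = 4. Remove 4 from C, G.
C and G between them cover only {3, 5} — a naked pair. Remove those values from A, D.
No further eliminations apply; F can still be any of 6, 8.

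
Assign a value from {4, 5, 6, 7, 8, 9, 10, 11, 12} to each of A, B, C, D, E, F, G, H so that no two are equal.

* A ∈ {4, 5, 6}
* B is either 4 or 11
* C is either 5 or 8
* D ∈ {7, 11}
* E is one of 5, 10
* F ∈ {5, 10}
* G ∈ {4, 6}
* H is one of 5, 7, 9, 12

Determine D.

E and F share exactly the 2 values {5, 10}; by pigeonhole those values go to them, so strike 5, 10 from A, C, H.
That leaves C = 8.
A and G between them cover only {4, 6} — a naked pair. Remove those values from B.
B must be 11 (only option left). So D can't be 11.
So D = 7.

7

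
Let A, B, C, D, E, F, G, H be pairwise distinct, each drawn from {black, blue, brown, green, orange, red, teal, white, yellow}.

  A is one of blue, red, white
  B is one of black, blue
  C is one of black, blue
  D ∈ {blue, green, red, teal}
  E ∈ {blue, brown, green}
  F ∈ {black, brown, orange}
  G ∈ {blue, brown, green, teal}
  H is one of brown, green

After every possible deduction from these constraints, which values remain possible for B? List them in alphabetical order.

The 8 variables together cover exactly {black, blue, brown, green, orange, red, teal, white} — 8 values for 8 variables — and orange appears only in F's list, so F = orange.
Among the 7 still-open variables, white fits only A (and all 7 values in {black, blue, brown, green, red, teal, white} must be used), so A = white.
The 6 still-open variables draw from only 6 values {black, blue, brown, green, red, teal}, so each is used; only D can be red, hence D = red.
The 5 still-open variables draw from only 5 values {black, blue, brown, green, teal}, so each is used; only G can be teal, hence G = teal.
The 2 variables B and C are confined to {black, blue}, which locks those values in; drop them from E.
No further eliminations apply; B can still be any of black, blue.

black, blue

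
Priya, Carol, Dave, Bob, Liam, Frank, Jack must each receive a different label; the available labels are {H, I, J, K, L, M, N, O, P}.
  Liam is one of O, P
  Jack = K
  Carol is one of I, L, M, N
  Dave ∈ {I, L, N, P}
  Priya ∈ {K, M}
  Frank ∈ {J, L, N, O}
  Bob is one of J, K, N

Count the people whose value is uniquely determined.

Jack must be K (only option left). Remove K from Priya, Bob.
Priya's domain is down to {M}, so Priya = M. Remove M from Carol.
Determined: Priya=M, Jack=K. The other people each still have more than one consistent value. That makes 2.

2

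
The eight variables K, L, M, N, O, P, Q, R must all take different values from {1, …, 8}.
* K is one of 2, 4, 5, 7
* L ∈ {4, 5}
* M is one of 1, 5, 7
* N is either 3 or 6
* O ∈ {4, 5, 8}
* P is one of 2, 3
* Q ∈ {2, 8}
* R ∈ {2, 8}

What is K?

7

The 8 variables draw from only 8 values {1, 2, 3, 4, 5, 6, 7, 8}, so each is used; only M can be 1, hence M = 1.
The 7 still-open variables draw from only 7 values {2, 3, 4, 5, 6, 7, 8}, so each is used; only N can be 6, hence N = 6.
Among the 6 still-open variables, 3 fits only P (and all 6 values in {2, 3, 4, 5, 7, 8} must be used), so P = 3.
The 5 still-open variables draw from only 5 values {2, 4, 5, 7, 8}, so each is used; only K can be 7, hence K = 7.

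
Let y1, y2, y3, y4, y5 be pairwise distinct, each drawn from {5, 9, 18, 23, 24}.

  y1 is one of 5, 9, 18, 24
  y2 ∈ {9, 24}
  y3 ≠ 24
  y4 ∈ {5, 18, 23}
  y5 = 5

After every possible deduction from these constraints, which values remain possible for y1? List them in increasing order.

y5's domain is down to {5}, so y5 = 5. Eliminate 5 elsewhere: y1, y3, y4.
No further eliminations apply; y1 can still be any of 9, 18, 24.

9, 18, 24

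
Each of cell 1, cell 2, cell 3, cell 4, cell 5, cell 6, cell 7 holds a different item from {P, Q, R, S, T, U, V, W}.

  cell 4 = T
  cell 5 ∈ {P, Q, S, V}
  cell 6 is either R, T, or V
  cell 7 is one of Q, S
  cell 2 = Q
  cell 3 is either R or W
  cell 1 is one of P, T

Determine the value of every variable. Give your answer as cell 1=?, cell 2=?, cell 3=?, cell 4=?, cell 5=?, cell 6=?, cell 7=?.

cell 2 must be Q (only option left). Eliminate Q elsewhere: cell 5, cell 7.
cell 4 has just one choice, so cell 4 = T. So cell 1, cell 6 can't be T.
cell 7's domain is down to {S}, so cell 7 = S. Strike S from cell 5.
cell 1 must be P (only option left). Eliminate P elsewhere: cell 5.
That leaves cell 5 = V. Strike V from cell 6.
That leaves cell 6 = R. Eliminate R elsewhere: cell 3.
That leaves cell 3 = W.

cell 1=P, cell 2=Q, cell 3=W, cell 4=T, cell 5=V, cell 6=R, cell 7=S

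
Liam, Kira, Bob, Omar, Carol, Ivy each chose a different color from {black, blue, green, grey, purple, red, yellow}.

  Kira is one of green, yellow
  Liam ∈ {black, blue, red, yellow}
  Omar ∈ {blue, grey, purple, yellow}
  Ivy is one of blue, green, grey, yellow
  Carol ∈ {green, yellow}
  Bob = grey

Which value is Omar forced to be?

purple

Bob must be grey (only option left). Strike grey from Omar, Ivy.
Kira and Carol between them cover only {green, yellow} — a naked pair. Remove those values from Liam, Omar, Ivy.
That leaves Ivy = blue. Strike blue from Liam, Omar.
So Omar = purple.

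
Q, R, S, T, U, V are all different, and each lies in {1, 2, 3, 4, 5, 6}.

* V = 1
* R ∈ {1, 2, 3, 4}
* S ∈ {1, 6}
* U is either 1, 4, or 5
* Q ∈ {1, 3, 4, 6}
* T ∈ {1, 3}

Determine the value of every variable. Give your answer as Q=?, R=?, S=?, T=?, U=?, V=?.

V has just one choice, so V = 1. So Q, R, S, T, U can't be 1.
S's domain is down to {6}, so S = 6. So Q can't be 6.
That leaves T = 3. So Q, R can't be 3.
Q's domain is down to {4}, so Q = 4. Remove 4 from R, U.
R has just one choice, so R = 2.
That leaves U = 5.

Q=4, R=2, S=6, T=3, U=5, V=1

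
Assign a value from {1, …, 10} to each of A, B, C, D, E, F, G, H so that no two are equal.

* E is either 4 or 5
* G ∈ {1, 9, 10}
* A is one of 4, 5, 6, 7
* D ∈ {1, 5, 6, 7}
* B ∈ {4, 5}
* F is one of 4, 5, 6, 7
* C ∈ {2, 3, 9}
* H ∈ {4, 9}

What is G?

B and E between them cover only {4, 5} — a naked pair. Remove those values from A, D, F, H.
H must be 9 (only option left). Strike 9 from C, G.
A and F share exactly the 2 values {6, 7}; by pigeonhole those values go to them, so strike 6, 7 from D.
D must be 1 (only option left). Remove 1 from G.
So G = 10.

10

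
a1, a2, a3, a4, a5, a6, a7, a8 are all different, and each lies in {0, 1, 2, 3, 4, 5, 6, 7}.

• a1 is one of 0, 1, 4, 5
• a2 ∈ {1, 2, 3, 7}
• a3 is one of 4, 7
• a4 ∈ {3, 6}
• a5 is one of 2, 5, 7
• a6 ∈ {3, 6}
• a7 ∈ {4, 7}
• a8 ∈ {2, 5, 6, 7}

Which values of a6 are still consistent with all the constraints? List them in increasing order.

Among the 8 variables, 0 fits only a1 (and all 8 values in {0, 1, 2, 3, 4, 5, 6, 7} must be used), so a1 = 0.
Among the 7 still-open variables, 1 fits only a2 (and all 7 values in {1, 2, 3, 4, 5, 6, 7} must be used), so a2 = 1.
The 2 variables a3 and a7 are confined to {4, 7}, which locks those values in; drop them from a5, a8.
a4 and a6 between them cover only {3, 6} — a naked pair. Remove those values from a8.
No further eliminations apply; a6 can still be any of 3, 6.

3, 6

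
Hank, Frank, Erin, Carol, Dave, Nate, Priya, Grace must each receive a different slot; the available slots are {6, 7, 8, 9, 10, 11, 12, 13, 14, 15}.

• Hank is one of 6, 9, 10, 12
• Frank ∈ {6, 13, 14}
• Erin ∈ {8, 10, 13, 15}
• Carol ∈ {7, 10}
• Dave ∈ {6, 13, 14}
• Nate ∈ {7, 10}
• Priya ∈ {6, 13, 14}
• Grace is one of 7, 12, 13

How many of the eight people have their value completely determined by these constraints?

Carol and Nate share exactly the 2 values {7, 10}; by pigeonhole those values go to them, so strike 7, 10 from Hank, Erin, Grace.
Frank, Dave, Priya between them cover only {6, 13, 14} — a naked triple. Remove those values from Hank, Erin, Grace.
Grace's domain is down to {12}, so Grace = 12. Eliminate 12 elsewhere: Hank.
Hank's domain is down to {9}, so Hank = 9.
Determined: Hank=9, Grace=12. The other people each still have more than one consistent value. That makes 2.

2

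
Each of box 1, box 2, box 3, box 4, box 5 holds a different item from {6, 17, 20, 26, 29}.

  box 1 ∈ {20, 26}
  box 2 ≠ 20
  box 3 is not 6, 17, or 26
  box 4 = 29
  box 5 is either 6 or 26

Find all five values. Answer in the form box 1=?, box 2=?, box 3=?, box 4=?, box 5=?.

box 4's domain is down to {29}, so box 4 = 29. Eliminate 29 elsewhere: box 2, box 3.
box 3 must be 20 (only option left). So box 1 can't be 20.
box 1 has just one choice, so box 1 = 26. Strike 26 from box 2, box 5.
box 5 has just one choice, so box 5 = 6. So box 2 can't be 6.
box 2 must be 17 (only option left).

box 1=26, box 2=17, box 3=20, box 4=29, box 5=6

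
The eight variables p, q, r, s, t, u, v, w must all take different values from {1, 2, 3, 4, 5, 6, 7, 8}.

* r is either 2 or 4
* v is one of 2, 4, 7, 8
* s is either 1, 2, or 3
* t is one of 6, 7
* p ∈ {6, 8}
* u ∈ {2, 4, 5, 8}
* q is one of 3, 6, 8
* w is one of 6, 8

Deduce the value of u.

Among the 8 variables, 1 fits only s (and all 8 values in {1, 2, 3, 4, 5, 6, 7, 8} must be used), so s = 1.
The 7 still-open variables draw from only 7 values {2, 3, 4, 5, 6, 7, 8}, so each is used; only q can be 3, hence q = 3.
The 6 still-open variables draw from only 6 values {2, 4, 5, 6, 7, 8}, so each is used; only u can be 5, hence u = 5.

5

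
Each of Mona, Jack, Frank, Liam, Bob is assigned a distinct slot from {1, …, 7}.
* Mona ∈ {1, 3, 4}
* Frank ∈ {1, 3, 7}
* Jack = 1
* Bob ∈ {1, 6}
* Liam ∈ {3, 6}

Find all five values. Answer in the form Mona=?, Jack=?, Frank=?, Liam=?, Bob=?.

Mona=4, Jack=1, Frank=7, Liam=3, Bob=6

Jack must be 1 (only option left). So Mona, Frank, Bob can't be 1.
Bob has just one choice, so Bob = 6. So Liam can't be 6.
Liam must be 3 (only option left). Eliminate 3 elsewhere: Mona, Frank.
Mona's domain is down to {4}, so Mona = 4.
Frank's domain is down to {7}, so Frank = 7.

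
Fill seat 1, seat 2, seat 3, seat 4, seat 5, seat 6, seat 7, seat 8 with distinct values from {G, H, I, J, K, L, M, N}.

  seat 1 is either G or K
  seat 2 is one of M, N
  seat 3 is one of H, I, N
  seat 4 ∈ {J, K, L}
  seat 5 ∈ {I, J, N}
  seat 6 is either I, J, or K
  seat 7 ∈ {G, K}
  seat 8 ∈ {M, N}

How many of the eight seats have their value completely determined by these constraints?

The 8 variables draw from only 8 values {G, H, I, J, K, L, M, N}, so each is used; only seat 3 can be H, hence seat 3 = H.
Among the 7 still-open variables, L fits only seat 4 (and all 7 values in {G, I, J, K, L, M, N} must be used), so seat 4 = L.
seat 1 and seat 7 share exactly the 2 values {G, K}; by pigeonhole those values go to them, so strike G, K from seat 6.
seat 2 and seat 8 between them cover only {M, N} — a naked pair. Remove those values from seat 5.
Determined: seat 3=H, seat 4=L. The other seats each still have more than one consistent value. That makes 2.

2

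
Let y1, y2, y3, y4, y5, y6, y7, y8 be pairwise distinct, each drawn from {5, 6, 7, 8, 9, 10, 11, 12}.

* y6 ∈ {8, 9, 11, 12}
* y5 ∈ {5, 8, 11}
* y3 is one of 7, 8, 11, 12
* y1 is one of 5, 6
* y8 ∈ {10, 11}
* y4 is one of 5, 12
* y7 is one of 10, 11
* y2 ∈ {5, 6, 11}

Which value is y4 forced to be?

12

The 8 variables draw from only 8 values {5, 6, 7, 8, 9, 10, 11, 12}, so each is used; only y3 can be 7, hence y3 = 7.
The 7 still-open variables draw from only 7 values {5, 6, 8, 9, 10, 11, 12}, so each is used; only y6 can be 9, hence y6 = 9.
The 6 still-open variables draw from only 6 values {5, 6, 8, 10, 11, 12}, so each is used; only y5 can be 8, hence y5 = 8.
Among the 5 still-open variables, 12 fits only y4 (and all 5 values in {5, 6, 10, 11, 12} must be used), so y4 = 12.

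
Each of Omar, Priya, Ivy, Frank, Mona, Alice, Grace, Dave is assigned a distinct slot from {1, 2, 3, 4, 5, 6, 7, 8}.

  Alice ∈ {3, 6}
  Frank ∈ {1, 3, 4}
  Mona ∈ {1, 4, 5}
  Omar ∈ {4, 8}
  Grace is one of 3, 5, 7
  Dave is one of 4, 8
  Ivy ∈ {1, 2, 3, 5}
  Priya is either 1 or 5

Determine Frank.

Among the 8 variables, 2 fits only Ivy (and all 8 values in {1, 2, 3, 4, 5, 6, 7, 8} must be used), so Ivy = 2.
Among the 7 still-open variables, 6 fits only Alice (and all 7 values in {1, 3, 4, 5, 6, 7, 8} must be used), so Alice = 6.
The 6 still-open variables together cover exactly {1, 3, 4, 5, 7, 8} — 6 values for 6 variables — and 7 appears only in Grace's list, so Grace = 7.
The 5 still-open variables draw from only 5 values {1, 3, 4, 5, 8}, so each is used; only Frank can be 3, hence Frank = 3.

3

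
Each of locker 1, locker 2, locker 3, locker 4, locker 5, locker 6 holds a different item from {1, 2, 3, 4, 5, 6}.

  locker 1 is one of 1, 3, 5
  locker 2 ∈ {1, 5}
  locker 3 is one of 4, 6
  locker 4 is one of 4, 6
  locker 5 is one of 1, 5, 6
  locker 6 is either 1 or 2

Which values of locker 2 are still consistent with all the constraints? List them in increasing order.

1, 5

The 6 variables together cover exactly {1, 2, 3, 4, 5, 6} — 6 values for 6 variables — and 2 appears only in locker 6's list, so locker 6 = 2.
The 5 still-open variables together cover exactly {1, 3, 4, 5, 6} — 5 values for 5 variables — and 3 appears only in locker 1's list, so locker 1 = 3.
The 2 variables locker 3 and locker 4 are confined to {4, 6}, which locks those values in; drop them from locker 5.
No further eliminations apply; locker 2 can still be any of 1, 5.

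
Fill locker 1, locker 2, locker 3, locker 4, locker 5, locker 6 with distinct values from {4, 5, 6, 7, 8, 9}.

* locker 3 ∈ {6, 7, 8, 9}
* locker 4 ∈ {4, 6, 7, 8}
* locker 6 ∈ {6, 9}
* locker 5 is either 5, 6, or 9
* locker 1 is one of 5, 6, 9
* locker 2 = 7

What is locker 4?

4

locker 2 has just one choice, so locker 2 = 7. Strike 7 from locker 3, locker 4.
The 5 still-open variables together cover exactly {4, 5, 6, 8, 9} — 5 values for 5 variables — and 4 appears only in locker 4's list, so locker 4 = 4.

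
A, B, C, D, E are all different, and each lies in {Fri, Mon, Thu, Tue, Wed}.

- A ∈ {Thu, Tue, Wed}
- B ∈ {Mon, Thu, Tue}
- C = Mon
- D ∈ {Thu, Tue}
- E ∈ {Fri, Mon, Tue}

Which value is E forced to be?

C must be Mon (only option left). Remove Mon from B, E.
Among the 4 still-open variables, Fri fits only E (and all 4 values in {Fri, Thu, Tue, Wed} must be used), so E = Fri.

Fri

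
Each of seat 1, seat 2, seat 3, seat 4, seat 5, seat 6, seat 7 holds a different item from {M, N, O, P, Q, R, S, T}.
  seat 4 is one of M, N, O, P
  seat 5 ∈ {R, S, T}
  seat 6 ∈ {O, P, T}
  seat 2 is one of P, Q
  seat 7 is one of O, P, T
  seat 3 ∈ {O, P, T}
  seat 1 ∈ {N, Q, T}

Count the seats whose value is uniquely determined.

seat 3, seat 6, seat 7 share exactly the 3 values {O, P, T}; by pigeonhole those values go to them, so strike O, P, T from seat 1, seat 2, seat 4, seat 5.
That leaves seat 2 = Q. So seat 1 can't be Q.
seat 1 has just one choice, so seat 1 = N. So seat 4 can't be N.
That leaves seat 4 = M.
Determined: seat 1=N, seat 2=Q, seat 4=M. The other seats each still have more than one consistent value. That makes 3.

3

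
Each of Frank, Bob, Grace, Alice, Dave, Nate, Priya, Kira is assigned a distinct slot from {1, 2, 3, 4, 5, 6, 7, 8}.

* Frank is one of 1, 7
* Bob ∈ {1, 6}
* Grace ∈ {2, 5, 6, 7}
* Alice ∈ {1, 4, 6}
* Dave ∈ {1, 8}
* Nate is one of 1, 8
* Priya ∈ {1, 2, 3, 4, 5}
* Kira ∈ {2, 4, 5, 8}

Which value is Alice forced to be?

The 8 variables together cover exactly {1, 2, 3, 4, 5, 6, 7, 8} — 8 values for 8 variables — and 3 appears only in Priya's list, so Priya = 3.
The 2 variables Dave and Nate are confined to {1, 8}, which locks those values in; drop them from Frank, Bob, Alice, Kira.
Frank's domain is down to {7}, so Frank = 7. Eliminate 7 elsewhere: Grace.
Bob has just one choice, so Bob = 6. Remove 6 from Grace, Alice.
So Alice = 4.

4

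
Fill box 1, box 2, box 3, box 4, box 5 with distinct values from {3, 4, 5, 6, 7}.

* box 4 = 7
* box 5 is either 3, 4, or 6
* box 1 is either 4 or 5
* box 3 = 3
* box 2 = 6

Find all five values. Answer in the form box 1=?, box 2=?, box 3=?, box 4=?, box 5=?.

box 1=5, box 2=6, box 3=3, box 4=7, box 5=4

box 2 has just one choice, so box 2 = 6. Strike 6 from box 5.
box 3 must be 3 (only option left). Strike 3 from box 5.
That leaves box 4 = 7.
box 5's domain is down to {4}, so box 5 = 4. So box 1 can't be 4.
That leaves box 1 = 5.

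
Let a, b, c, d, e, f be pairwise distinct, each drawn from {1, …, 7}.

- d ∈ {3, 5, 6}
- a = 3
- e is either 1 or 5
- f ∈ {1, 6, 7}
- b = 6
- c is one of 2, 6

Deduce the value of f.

a's domain is down to {3}, so a = 3. Remove 3 from d.
b's domain is down to {6}, so b = 6. Eliminate 6 elsewhere: c, d, f.
c has just one choice, so c = 2.
d must be 5 (only option left). So e can't be 5.
e must be 1 (only option left). Remove 1 from f.
So f = 7.

7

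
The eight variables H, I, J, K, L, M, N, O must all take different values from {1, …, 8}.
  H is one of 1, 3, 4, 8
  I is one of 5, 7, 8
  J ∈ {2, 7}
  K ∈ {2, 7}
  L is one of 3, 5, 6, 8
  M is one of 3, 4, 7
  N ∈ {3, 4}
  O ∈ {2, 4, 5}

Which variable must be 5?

The 8 variables together cover exactly {1, 2, 3, 4, 5, 6, 7, 8} — 8 values for 8 variables — and 1 appears only in H's list, so H = 1.
The 7 still-open variables together cover exactly {2, 3, 4, 5, 6, 7, 8} — 7 values for 7 variables — and 6 appears only in L's list, so L = 6.
The 6 still-open variables draw from only 6 values {2, 3, 4, 5, 7, 8}, so each is used; only I can be 8, hence I = 8.
The 5 still-open variables together cover exactly {2, 3, 4, 5, 7} — 5 values for 5 variables — and 5 appears only in O's list, so O = 5.

O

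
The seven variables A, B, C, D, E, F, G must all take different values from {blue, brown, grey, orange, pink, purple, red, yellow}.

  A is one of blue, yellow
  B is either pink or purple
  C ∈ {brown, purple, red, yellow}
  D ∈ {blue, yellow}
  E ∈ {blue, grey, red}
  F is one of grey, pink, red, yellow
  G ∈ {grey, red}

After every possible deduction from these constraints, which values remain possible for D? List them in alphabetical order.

blue, yellow

The 7 variables draw from only 7 values {blue, brown, grey, pink, purple, red, yellow}, so each is used; only C can be brown, hence C = brown.
Among the 6 still-open variables, purple fits only B (and all 6 values in {blue, grey, pink, purple, red, yellow} must be used), so B = purple.
The 5 still-open variables together cover exactly {blue, grey, pink, red, yellow} — 5 values for 5 variables — and pink appears only in F's list, so F = pink.
A and D share exactly the 2 values {blue, yellow}; by pigeonhole those values go to them, so strike blue, yellow from E.
No further eliminations apply; D can still be any of blue, yellow.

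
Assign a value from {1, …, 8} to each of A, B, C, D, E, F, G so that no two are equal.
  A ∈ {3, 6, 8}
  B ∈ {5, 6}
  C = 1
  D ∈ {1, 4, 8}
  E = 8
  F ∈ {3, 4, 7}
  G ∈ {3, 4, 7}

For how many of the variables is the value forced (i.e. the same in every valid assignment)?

C has just one choice, so C = 1. Eliminate 1 elsewhere: D.
E has just one choice, so E = 8. Strike 8 from A, D.
D's domain is down to {4}, so D = 4. Eliminate 4 elsewhere: F, G.
The 4 still-open variables draw from only 4 values {3, 5, 6, 7}, so each is used; only B can be 5, hence B = 5.
Among the 3 still-open variables, 6 fits only A (and all 3 values in {3, 6, 7} must be used), so A = 6.
Determined: A=6, B=5, C=1, D=4, E=8. The other variables each still have more than one consistent value. That makes 5.

5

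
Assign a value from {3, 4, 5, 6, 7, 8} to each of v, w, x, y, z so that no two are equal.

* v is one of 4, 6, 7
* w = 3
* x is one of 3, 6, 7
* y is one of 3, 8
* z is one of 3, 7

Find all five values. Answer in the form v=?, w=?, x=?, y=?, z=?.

w's domain is down to {3}, so w = 3. Strike 3 from x, y, z.
That leaves y = 8.
z has just one choice, so z = 7. So v, x can't be 7.
x must be 6 (only option left). Remove 6 from v.
That leaves v = 4.

v=4, w=3, x=6, y=8, z=7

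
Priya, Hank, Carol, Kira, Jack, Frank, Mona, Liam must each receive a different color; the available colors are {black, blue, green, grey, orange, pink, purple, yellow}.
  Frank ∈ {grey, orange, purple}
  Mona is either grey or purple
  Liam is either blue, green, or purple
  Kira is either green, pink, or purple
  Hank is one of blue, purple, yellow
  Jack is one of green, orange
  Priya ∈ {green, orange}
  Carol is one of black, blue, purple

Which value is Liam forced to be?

blue

The 8 variables together cover exactly {black, blue, green, grey, orange, pink, purple, yellow} — 8 values for 8 variables — and black appears only in Carol's list, so Carol = black.
The 7 still-open variables draw from only 7 values {blue, green, grey, orange, pink, purple, yellow}, so each is used; only Kira can be pink, hence Kira = pink.
Among the 6 still-open variables, yellow fits only Hank (and all 6 values in {blue, green, grey, orange, purple, yellow} must be used), so Hank = yellow.
The 5 still-open variables draw from only 5 values {blue, green, grey, orange, purple}, so each is used; only Liam can be blue, hence Liam = blue.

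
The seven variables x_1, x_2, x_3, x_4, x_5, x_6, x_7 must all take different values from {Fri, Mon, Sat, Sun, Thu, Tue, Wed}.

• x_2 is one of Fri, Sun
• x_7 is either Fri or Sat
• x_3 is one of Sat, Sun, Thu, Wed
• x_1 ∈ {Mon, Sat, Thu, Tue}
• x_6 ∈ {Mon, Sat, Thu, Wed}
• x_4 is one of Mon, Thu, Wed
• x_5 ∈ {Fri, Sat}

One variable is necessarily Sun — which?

The 7 variables draw from only 7 values {Fri, Mon, Sat, Sun, Thu, Tue, Wed}, so each is used; only x_1 can be Tue, hence x_1 = Tue.
x_5 and x_7 between them cover only {Fri, Sat} — a naked pair. Remove those values from x_2, x_3, x_6.
So Sun goes to x_2.

x_2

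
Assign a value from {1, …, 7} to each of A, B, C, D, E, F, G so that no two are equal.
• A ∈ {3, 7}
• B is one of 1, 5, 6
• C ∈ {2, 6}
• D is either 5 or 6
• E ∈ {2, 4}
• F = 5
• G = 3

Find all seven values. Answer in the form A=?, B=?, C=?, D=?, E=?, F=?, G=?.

F's domain is down to {5}, so F = 5. Eliminate 5 elsewhere: B, D.
G has just one choice, so G = 3. Remove 3 from A.
A has just one choice, so A = 7.
D's domain is down to {6}, so D = 6. Remove 6 from B, C.
B has just one choice, so B = 1.
C has just one choice, so C = 2. So E can't be 2.
E has just one choice, so E = 4.

A=7, B=1, C=2, D=6, E=4, F=5, G=3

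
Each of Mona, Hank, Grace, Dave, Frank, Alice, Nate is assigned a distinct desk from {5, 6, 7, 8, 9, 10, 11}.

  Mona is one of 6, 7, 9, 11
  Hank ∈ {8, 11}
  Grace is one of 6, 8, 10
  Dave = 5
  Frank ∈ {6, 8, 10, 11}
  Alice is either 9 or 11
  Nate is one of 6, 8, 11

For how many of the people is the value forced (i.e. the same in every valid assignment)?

Dave has just one choice, so Dave = 5.
Among the 6 still-open variables, 7 fits only Mona (and all 6 values in {6, 7, 8, 9, 10, 11} must be used), so Mona = 7.
The 5 still-open variables together cover exactly {6, 8, 9, 10, 11} — 5 values for 5 variables — and 9 appears only in Alice's list, so Alice = 9.
Determined: Mona=7, Dave=5, Alice=9. The other people each still have more than one consistent value. That makes 3.

3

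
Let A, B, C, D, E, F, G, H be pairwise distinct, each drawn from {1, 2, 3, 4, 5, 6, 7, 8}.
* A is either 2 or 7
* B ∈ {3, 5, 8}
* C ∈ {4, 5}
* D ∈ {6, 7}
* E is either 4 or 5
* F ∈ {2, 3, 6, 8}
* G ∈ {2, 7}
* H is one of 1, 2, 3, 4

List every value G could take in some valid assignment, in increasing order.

2, 7

Among the 8 variables, 1 fits only H (and all 8 values in {1, 2, 3, 4, 5, 6, 7, 8} must be used), so H = 1.
A and G share exactly the 2 values {2, 7}; by pigeonhole those values go to them, so strike 2, 7 from D, F.
D has just one choice, so D = 6. Remove 6 from F.
The 2 variables C and E are confined to {4, 5}, which locks those values in; drop them from B.
No further eliminations apply; G can still be any of 2, 7.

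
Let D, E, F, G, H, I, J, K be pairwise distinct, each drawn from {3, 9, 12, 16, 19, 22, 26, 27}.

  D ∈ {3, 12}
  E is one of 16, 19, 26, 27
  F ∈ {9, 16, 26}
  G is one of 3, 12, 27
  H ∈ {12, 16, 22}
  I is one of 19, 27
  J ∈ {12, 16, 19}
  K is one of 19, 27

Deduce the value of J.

The 8 variables together cover exactly {3, 9, 12, 16, 19, 22, 26, 27} — 8 values for 8 variables — and 9 appears only in F's list, so F = 9.
The 7 still-open variables draw from only 7 values {3, 12, 16, 19, 22, 26, 27}, so each is used; only H can be 22, hence H = 22.
The 6 still-open variables together cover exactly {3, 12, 16, 19, 26, 27} — 6 values for 6 variables — and 26 appears only in E's list, so E = 26.
The 5 still-open variables together cover exactly {3, 12, 16, 19, 27} — 5 values for 5 variables — and 16 appears only in J's list, so J = 16.

16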